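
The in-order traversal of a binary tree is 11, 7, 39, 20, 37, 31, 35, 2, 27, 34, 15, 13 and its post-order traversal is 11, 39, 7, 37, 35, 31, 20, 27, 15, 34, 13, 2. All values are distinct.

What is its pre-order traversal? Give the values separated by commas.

2, 20, 7, 11, 39, 31, 37, 35, 13, 34, 27, 15

The last element of post-order is the root; it splits in-order into left and right subtrees.
Root 2: left subtree has 7 nodes {11, 7, 39, 20, 37, 31, 35}, right has 4 {27, 34, 15, 13}.
  Root 20: left subtree has 3 nodes {11, 7, 39}, right has 3 {37, 31, 35}.
    Root 7: left subtree has 1 node {11}, right has 1 {39}.
    Root 31: left subtree has 1 node {37}, right has 1 {35}.
  Root 13: left subtree has 3 nodes {27, 34, 15}, right has 0 { }.
    Root 34: left subtree has 1 node {27}, right has 1 {15}.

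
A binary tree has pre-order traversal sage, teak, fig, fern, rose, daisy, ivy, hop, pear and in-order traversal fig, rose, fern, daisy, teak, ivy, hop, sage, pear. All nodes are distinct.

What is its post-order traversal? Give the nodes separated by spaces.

rose daisy fern fig hop ivy teak pear sage

The first element of pre-order is the root; it splits in-order into left and right subtrees.
Root sage: left subtree has 7 nodes {fig, rose, fern, daisy, teak, ivy, hop}, right has 1 {pear}.
  Root teak: left subtree has 4 nodes {fig, rose, fern, daisy}, right has 2 {ivy, hop}.
    Root fig: left subtree has 0 nodes { }, right has 3 {rose, fern, daisy}.
      Root fern: left subtree has 1 node {rose}, right has 1 {daisy}.
    Root ivy: left subtree has 0 nodes { }, right has 1 {hop}.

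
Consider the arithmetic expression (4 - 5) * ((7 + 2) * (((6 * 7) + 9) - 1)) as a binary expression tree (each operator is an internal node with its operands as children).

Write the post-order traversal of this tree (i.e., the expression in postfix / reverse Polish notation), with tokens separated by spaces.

4 5 - 7 2 + 6 7 * 9 + 1 - * *

Post-order on an expression tree gives postfix notation: for each operator, emit left operand, right operand, then the operator.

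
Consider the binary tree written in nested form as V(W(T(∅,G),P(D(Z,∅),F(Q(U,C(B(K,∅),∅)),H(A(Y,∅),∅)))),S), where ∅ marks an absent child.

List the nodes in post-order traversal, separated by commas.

G, T, Z, D, U, K, B, C, Q, Y, A, H, F, P, W, S, V

Post-order visits the left subtree, then the right subtree, then the node.
At V: go left to W.
  At W: go left to T.
    At T: no left child.
    At T: go right to G.
      G is a leaf — visit G.
    Visit T.
  At W: go right to P.
    At P: go left to D.
      At D: go left to Z.
        Z is a leaf — visit Z.
      At D: no right child.
      Visit D.
    At P: go right to F.
      At F: go left to Q.
        At Q: go left to U.
          U is a leaf — visit U.
        At Q: go right to C.
          At C: go left to B.
            At B: go left to K.
              K is a leaf — visit K.
            At B: no right child.
            Visit B.
          At C: no right child.
          Visit C.
        Visit Q.
      At F: go right to H.
        At H: go left to A.
          At A: go left to Y.
            Y is a leaf — visit Y.
          At A: no right child.
          Visit A.
        At H: no right child.
        Visit H.
      Visit F.
    Visit P.
  Visit W.
At V: go right to S.
  S is a leaf — visit S.
Visit V.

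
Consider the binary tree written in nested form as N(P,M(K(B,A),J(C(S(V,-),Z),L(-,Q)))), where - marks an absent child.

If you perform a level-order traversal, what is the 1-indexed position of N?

1

Level-order visits nodes level by level from the root, left to right within each level.
Level 0: N
Level 1: P, M
Level 2: K, J
Level 3: B, A, C, L
Level 4: S, Z, Q
Level 5: V
Full level-order sequence: N, P, M, K, J, B, A, C, L, S, Z, Q, V.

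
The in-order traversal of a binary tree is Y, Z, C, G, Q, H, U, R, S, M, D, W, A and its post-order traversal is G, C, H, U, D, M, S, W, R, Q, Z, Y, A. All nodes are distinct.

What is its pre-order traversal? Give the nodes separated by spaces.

The last element of post-order is the root; it splits in-order into left and right subtrees.
Root A: left subtree has 12 nodes {Y, Z, C, G, Q, H, U, R, S, M, D, W}, right has 0 { }.
  Root Y: left subtree has 0 nodes { }, right has 11 {Z, C, G, Q, H, U, R, S, M, D, W}.
    Root Z: left subtree has 0 nodes { }, right has 10 {C, G, Q, H, U, R, S, M, D, W}.
      Root Q: left subtree has 2 nodes {C, G}, right has 7 {H, U, R, S, M, D, W}.
        Root C: left subtree has 0 nodes { }, right has 1 {G}.
        Root R: left subtree has 2 nodes {H, U}, right has 4 {S, M, D, W}.
          Root U: left subtree has 1 node {H}, right has 0 { }.
          Root W: left subtree has 3 nodes {S, M, D}, right has 0 { }.
            Root S: left subtree has 0 nodes { }, right has 2 {M, D}.
              Root M: left subtree has 0 nodes { }, right has 1 {D}.

A Y Z Q C G R U H W S M D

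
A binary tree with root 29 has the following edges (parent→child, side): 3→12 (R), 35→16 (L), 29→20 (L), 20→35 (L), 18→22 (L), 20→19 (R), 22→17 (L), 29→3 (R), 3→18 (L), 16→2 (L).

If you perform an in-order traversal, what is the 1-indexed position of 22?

In-order visits the left subtree, then the node, then the right subtree.
At 29: go left to 20.
  At 20: go left to 35.
    At 35: go left to 16.
      At 16: go left to 2.
        2 is a leaf — visit 2.
      Visit 16.
      At 16: no right child.
    Visit 35.
    At 35: no right child.
  Visit 20.
  At 20: go right to 19.
    19 is a leaf — visit 19.
Visit 29.
At 29: go right to 3.
  At 3: go left to 18.
    At 18: go left to 22.
      At 22: go left to 17.
        17 is a leaf — visit 17.
      Visit 22.
      At 22: no right child.
    Visit 18.
    At 18: no right child.
  Visit 3.
  At 3: go right to 12.
    12 is a leaf — visit 12.
Full in-order sequence: 2, 16, 35, 20, 19, 29, 17, 22, 18, 3, 12.

8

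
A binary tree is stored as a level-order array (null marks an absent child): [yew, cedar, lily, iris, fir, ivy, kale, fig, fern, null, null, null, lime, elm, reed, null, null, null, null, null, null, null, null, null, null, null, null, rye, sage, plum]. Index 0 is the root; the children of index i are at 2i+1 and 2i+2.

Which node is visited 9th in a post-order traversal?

Post-order visits the left subtree, then the right subtree, then the node.
At yew: go left to cedar.
  At cedar: go left to iris.
    At iris: go left to fig.
      fig is a leaf — visit fig.
    At iris: go right to fern.
      fern is a leaf — visit fern.
    Visit iris.
  At cedar: go right to fir.
    fir is a leaf — visit fir.
  Visit cedar.
At yew: go right to lily.
  At lily: go left to ivy.
    At ivy: no left child.
    At ivy: go right to lime.
      lime is a leaf — visit lime.
    Visit ivy.
  At lily: go right to kale.
    At kale: go left to elm.
      At elm: go left to rye.
        rye is a leaf — visit rye.
      At elm: go right to sage.
        sage is a leaf — visit sage.
      Visit elm.
    At kale: go right to reed.
      At reed: go left to plum.
        plum is a leaf — visit plum.
      At reed: no right child.
      Visit reed.
    Visit kale.
  Visit lily.
Visit yew.
Full post-order sequence: fig, fern, iris, fir, cedar, lime, ivy, rye, sage, elm, plum, reed, kale, lily, yew.

sage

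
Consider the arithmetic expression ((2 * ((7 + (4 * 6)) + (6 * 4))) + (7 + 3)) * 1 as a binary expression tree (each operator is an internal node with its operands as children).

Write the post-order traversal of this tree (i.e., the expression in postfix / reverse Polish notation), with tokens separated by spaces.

Post-order on an expression tree gives postfix notation: for each operator, emit left operand, right operand, then the operator.

2 7 4 6 * + 6 4 * + * 7 3 + + 1 *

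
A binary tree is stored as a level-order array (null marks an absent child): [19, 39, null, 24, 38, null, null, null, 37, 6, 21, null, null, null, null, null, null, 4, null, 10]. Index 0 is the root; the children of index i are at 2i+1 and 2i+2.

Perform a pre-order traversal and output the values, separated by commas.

Pre-order visits the node, then its left subtree, then its right subtree.
Visit 19.
At 19: go left to 39.
  Visit 39.
  At 39: go left to 24.
    Visit 24.
    At 24: no left child.
    At 24: go right to 37.
      Visit 37.
      At 37: go left to 4.
        4 is a leaf — visit 4.
      At 37: no right child.
  At 39: go right to 38.
    Visit 38.
    At 38: go left to 6.
      Visit 6.
      At 6: go left to 10.
        10 is a leaf — visit 10.
      At 6: no right child.
    At 38: go right to 21.
      21 is a leaf — visit 21.
At 19: no right child.

19, 39, 24, 37, 4, 38, 6, 10, 21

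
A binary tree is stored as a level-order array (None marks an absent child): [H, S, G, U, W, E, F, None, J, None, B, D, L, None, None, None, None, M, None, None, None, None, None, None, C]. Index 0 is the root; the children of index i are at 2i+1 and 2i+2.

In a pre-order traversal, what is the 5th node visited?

M

Pre-order visits the node, then its left subtree, then its right subtree.
Visit H.
At H: go left to S.
  Visit S.
  At S: go left to U.
    Visit U.
    At U: no left child.
    At U: go right to J.
      Visit J.
      At J: go left to M.
        M is a leaf — visit M.
      At J: no right child.
  At S: go right to W.
    Visit W.
    At W: no left child.
    At W: go right to B.
      B is a leaf — visit B.
At H: go right to G.
  Visit G.
  At G: go left to E.
    Visit E.
    At E: go left to D.
      Visit D.
      At D: no left child.
      At D: go right to C.
        C is a leaf — visit C.
    At E: go right to L.
      L is a leaf — visit L.
  At G: go right to F.
    F is a leaf — visit F.
Full pre-order sequence: H, S, U, J, M, W, B, G, E, D, C, L, F.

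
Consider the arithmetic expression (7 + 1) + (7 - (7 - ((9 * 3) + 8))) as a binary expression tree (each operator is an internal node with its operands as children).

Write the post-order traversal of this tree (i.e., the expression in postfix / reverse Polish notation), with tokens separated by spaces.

7 1 + 7 7 9 3 * 8 + - - +

Post-order on an expression tree gives postfix notation: for each operator, emit left operand, right operand, then the operator.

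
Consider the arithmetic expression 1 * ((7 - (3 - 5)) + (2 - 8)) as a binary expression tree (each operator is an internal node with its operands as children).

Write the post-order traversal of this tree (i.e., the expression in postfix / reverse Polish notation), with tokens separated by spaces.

Post-order on an expression tree gives postfix notation: for each operator, emit left operand, right operand, then the operator.

1 7 3 5 - - 2 8 - + *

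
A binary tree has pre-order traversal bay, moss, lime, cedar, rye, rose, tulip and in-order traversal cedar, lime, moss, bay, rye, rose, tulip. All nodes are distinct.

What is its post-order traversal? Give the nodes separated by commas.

The first element of pre-order is the root; it splits in-order into left and right subtrees.
Root bay: left subtree has 3 nodes {cedar, lime, moss}, right has 3 {rye, rose, tulip}.
  Root moss: left subtree has 2 nodes {cedar, lime}, right has 0 { }.
    Root lime: left subtree has 1 node {cedar}, right has 0 { }.
  Root rye: left subtree has 0 nodes { }, right has 2 {rose, tulip}.
    Root rose: left subtree has 0 nodes { }, right has 1 {tulip}.

cedar, lime, moss, tulip, rose, rye, bay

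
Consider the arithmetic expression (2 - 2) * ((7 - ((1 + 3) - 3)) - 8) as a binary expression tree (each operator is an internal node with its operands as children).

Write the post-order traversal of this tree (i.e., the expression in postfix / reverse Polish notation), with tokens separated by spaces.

Post-order on an expression tree gives postfix notation: for each operator, emit left operand, right operand, then the operator.

2 2 - 7 1 3 + 3 - - 8 - *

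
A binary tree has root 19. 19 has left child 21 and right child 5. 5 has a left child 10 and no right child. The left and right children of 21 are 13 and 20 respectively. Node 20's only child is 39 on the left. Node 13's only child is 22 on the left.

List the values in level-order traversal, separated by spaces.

Level-order visits nodes level by level from the root, left to right within each level.
Level 0: 19
Level 1: 21, 5
Level 2: 13, 20, 10
Level 3: 22, 39

19 21 5 13 20 10 22 39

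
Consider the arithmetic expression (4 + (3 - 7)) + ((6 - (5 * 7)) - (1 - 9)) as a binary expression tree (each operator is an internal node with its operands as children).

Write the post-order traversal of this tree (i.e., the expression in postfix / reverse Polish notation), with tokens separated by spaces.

Post-order on an expression tree gives postfix notation: for each operator, emit left operand, right operand, then the operator.

4 3 7 - + 6 5 7 * - 1 9 - - +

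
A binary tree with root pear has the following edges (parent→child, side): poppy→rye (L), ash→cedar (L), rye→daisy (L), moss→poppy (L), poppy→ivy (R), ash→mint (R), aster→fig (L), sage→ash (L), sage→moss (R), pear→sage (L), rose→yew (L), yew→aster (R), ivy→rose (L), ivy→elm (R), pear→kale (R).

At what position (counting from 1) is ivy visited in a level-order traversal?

10

Level-order visits nodes level by level from the root, left to right within each level.
Level 0: pear
Level 1: sage, kale
Level 2: ash, moss
Level 3: cedar, mint, poppy
Level 4: rye, ivy
Level 5: daisy, rose, elm
Level 6: yew
Level 7: aster
Level 8: fig
Full level-order sequence: pear, sage, kale, ash, moss, cedar, mint, poppy, rye, ivy, daisy, rose, elm, yew, aster, fig.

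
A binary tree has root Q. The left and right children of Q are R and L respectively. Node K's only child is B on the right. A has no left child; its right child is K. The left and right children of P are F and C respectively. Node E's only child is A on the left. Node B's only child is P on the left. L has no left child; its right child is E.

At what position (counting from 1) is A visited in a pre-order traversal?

5

Pre-order visits the node, then its left subtree, then its right subtree.
Visit Q.
At Q: go left to R.
  R is a leaf — visit R.
At Q: go right to L.
  Visit L.
  At L: no left child.
  At L: go right to E.
    Visit E.
    At E: go left to A.
      Visit A.
      At A: no left child.
      At A: go right to K.
        Visit K.
        At K: no left child.
        At K: go right to B.
          Visit B.
          At B: go left to P.
            Visit P.
            At P: go left to F.
              F is a leaf — visit F.
            At P: go right to C.
              C is a leaf — visit C.
          At B: no right child.
    At E: no right child.
Full pre-order sequence: Q, R, L, E, A, K, B, P, F, C.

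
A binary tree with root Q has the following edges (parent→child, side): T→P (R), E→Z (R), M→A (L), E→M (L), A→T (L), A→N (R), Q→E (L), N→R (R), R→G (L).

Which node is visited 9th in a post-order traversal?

E

Post-order visits the left subtree, then the right subtree, then the node.
At Q: go left to E.
  At E: go left to M.
    At M: go left to A.
      At A: go left to T.
        At T: no left child.
        At T: go right to P.
          P is a leaf — visit P.
        Visit T.
      At A: go right to N.
        At N: no left child.
        At N: go right to R.
          At R: go left to G.
            G is a leaf — visit G.
          At R: no right child.
          Visit R.
        Visit N.
      Visit A.
    At M: no right child.
    Visit M.
  At E: go right to Z.
    Z is a leaf — visit Z.
  Visit E.
At Q: no right child.
Visit Q.
Full post-order sequence: P, T, G, R, N, A, M, Z, E, Q.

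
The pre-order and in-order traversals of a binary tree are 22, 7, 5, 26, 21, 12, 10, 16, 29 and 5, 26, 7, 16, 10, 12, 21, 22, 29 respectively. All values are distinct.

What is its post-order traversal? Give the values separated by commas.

26, 5, 16, 10, 12, 21, 7, 29, 22

The first element of pre-order is the root; it splits in-order into left and right subtrees.
Root 22: left subtree has 7 nodes {5, 26, 7, 16, 10, 12, 21}, right has 1 {29}.
  Root 7: left subtree has 2 nodes {5, 26}, right has 4 {16, 10, 12, 21}.
    Root 5: left subtree has 0 nodes { }, right has 1 {26}.
    Root 21: left subtree has 3 nodes {16, 10, 12}, right has 0 { }.
      Root 12: left subtree has 2 nodes {16, 10}, right has 0 { }.
        Root 10: left subtree has 1 node {16}, right has 0 { }.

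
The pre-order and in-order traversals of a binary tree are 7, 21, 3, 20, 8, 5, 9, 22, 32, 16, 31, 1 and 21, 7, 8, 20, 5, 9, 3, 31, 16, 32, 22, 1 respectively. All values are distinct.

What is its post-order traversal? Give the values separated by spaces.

The first element of pre-order is the root; it splits in-order into left and right subtrees.
Root 7: left subtree has 1 node {21}, right has 10 {8, 20, 5, 9, 3, 31, 16, 32, 22, 1}.
  Root 3: left subtree has 4 nodes {8, 20, 5, 9}, right has 5 {31, 16, 32, 22, 1}.
    Root 20: left subtree has 1 node {8}, right has 2 {5, 9}.
      Root 5: left subtree has 0 nodes { }, right has 1 {9}.
    Root 22: left subtree has 3 nodes {31, 16, 32}, right has 1 {1}.
      Root 32: left subtree has 2 nodes {31, 16}, right has 0 { }.
        Root 16: left subtree has 1 node {31}, right has 0 { }.

21 8 9 5 20 31 16 32 1 22 3 7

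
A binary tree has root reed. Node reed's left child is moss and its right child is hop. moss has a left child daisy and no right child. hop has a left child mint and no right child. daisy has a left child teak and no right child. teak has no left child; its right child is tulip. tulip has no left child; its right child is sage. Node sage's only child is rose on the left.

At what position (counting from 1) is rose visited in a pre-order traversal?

7

Pre-order visits the node, then its left subtree, then its right subtree.
Visit reed.
At reed: go left to moss.
  Visit moss.
  At moss: go left to daisy.
    Visit daisy.
    At daisy: go left to teak.
      Visit teak.
      At teak: no left child.
      At teak: go right to tulip.
        Visit tulip.
        At tulip: no left child.
        At tulip: go right to sage.
          Visit sage.
          At sage: go left to rose.
            rose is a leaf — visit rose.
          At sage: no right child.
    At daisy: no right child.
  At moss: no right child.
At reed: go right to hop.
  Visit hop.
  At hop: go left to mint.
    mint is a leaf — visit mint.
  At hop: no right child.
Full pre-order sequence: reed, moss, daisy, teak, tulip, sage, rose, hop, mint.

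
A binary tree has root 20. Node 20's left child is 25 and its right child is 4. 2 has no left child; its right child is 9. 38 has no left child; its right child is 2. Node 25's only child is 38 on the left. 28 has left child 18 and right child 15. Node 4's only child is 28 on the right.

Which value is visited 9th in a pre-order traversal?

Pre-order visits the node, then its left subtree, then its right subtree.
Visit 20.
At 20: go left to 25.
  Visit 25.
  At 25: go left to 38.
    Visit 38.
    At 38: no left child.
    At 38: go right to 2.
      Visit 2.
      At 2: no left child.
      At 2: go right to 9.
        9 is a leaf — visit 9.
  At 25: no right child.
At 20: go right to 4.
  Visit 4.
  At 4: no left child.
  At 4: go right to 28.
    Visit 28.
    At 28: go left to 18.
      18 is a leaf — visit 18.
    At 28: go right to 15.
      15 is a leaf — visit 15.
Full pre-order sequence: 20, 25, 38, 2, 9, 4, 28, 18, 15.

15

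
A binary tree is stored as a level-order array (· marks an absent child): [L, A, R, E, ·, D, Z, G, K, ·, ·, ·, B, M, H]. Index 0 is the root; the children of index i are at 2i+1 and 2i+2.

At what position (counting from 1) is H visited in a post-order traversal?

Post-order visits the left subtree, then the right subtree, then the node.
At L: go left to A.
  At A: go left to E.
    At E: go left to G.
      G is a leaf — visit G.
    At E: go right to K.
      K is a leaf — visit K.
    Visit E.
  At A: no right child.
  Visit A.
At L: go right to R.
  At R: go left to D.
    At D: no left child.
    At D: go right to B.
      B is a leaf — visit B.
    Visit D.
  At R: go right to Z.
    At Z: go left to M.
      M is a leaf — visit M.
    At Z: go right to H.
      H is a leaf — visit H.
    Visit Z.
  Visit R.
Visit L.
Full post-order sequence: G, K, E, A, B, D, M, H, Z, R, L.

8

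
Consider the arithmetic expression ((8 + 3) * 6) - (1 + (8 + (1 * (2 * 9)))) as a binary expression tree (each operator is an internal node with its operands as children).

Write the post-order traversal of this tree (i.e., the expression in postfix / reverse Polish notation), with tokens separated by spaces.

8 3 + 6 * 1 8 1 2 9 * * + + -

Post-order on an expression tree gives postfix notation: for each operator, emit left operand, right operand, then the operator.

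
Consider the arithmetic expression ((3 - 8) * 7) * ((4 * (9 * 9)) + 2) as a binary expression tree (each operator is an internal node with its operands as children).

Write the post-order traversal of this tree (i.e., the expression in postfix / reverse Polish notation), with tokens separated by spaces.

3 8 - 7 * 4 9 9 * * 2 + *

Post-order on an expression tree gives postfix notation: for each operator, emit left operand, right operand, then the operator.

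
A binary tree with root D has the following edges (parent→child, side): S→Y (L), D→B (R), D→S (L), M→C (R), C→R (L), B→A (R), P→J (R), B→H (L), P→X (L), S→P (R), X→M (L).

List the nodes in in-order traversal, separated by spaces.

Y S M R C X P J D H B A

In-order visits the left subtree, then the node, then the right subtree.
At D: go left to S.
  At S: go left to Y.
    Y is a leaf — visit Y.
  Visit S.
  At S: go right to P.
    At P: go left to X.
      At X: go left to M.
        At M: no left child.
        Visit M.
        At M: go right to C.
          At C: go left to R.
            R is a leaf — visit R.
          Visit C.
          At C: no right child.
      Visit X.
      At X: no right child.
    Visit P.
    At P: go right to J.
      J is a leaf — visit J.
Visit D.
At D: go right to B.
  At B: go left to H.
    H is a leaf — visit H.
  Visit B.
  At B: go right to A.
    A is a leaf — visit A.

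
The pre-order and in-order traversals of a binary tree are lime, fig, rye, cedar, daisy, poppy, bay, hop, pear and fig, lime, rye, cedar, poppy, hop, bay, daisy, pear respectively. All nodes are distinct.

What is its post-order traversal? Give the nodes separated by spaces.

fig hop bay poppy pear daisy cedar rye lime

The first element of pre-order is the root; it splits in-order into left and right subtrees.
Root lime: left subtree has 1 node {fig}, right has 7 {rye, cedar, poppy, hop, bay, daisy, pear}.
  Root rye: left subtree has 0 nodes { }, right has 6 {cedar, poppy, hop, bay, daisy, pear}.
    Root cedar: left subtree has 0 nodes { }, right has 5 {poppy, hop, bay, daisy, pear}.
      Root daisy: left subtree has 3 nodes {poppy, hop, bay}, right has 1 {pear}.
        Root poppy: left subtree has 0 nodes { }, right has 2 {hop, bay}.
          Root bay: left subtree has 1 node {hop}, right has 0 { }.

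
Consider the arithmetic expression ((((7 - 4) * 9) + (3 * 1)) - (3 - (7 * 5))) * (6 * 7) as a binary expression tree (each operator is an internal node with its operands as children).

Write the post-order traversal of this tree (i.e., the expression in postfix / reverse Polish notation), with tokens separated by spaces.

Post-order on an expression tree gives postfix notation: for each operator, emit left operand, right operand, then the operator.

7 4 - 9 * 3 1 * + 3 7 5 * - - 6 7 * *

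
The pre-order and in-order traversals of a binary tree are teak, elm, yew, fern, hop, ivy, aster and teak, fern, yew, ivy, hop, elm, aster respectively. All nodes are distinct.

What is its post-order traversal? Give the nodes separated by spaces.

fern ivy hop yew aster elm teak

The first element of pre-order is the root; it splits in-order into left and right subtrees.
Root teak: left subtree has 0 nodes { }, right has 6 {fern, yew, ivy, hop, elm, aster}.
  Root elm: left subtree has 4 nodes {fern, yew, ivy, hop}, right has 1 {aster}.
    Root yew: left subtree has 1 node {fern}, right has 2 {ivy, hop}.
      Root hop: left subtree has 1 node {ivy}, right has 0 { }.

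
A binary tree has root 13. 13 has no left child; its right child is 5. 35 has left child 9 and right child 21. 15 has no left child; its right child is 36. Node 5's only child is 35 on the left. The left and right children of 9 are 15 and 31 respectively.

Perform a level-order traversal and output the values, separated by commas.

Level-order visits nodes level by level from the root, left to right within each level.
Level 0: 13
Level 1: 5
Level 2: 35
Level 3: 9, 21
Level 4: 15, 31
Level 5: 36

13, 5, 35, 9, 21, 15, 31, 36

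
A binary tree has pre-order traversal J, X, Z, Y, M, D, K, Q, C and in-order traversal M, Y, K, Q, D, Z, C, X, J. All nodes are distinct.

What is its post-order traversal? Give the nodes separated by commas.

The first element of pre-order is the root; it splits in-order into left and right subtrees.
Root J: left subtree has 8 nodes {M, Y, K, Q, D, Z, C, X}, right has 0 { }.
  Root X: left subtree has 7 nodes {M, Y, K, Q, D, Z, C}, right has 0 { }.
    Root Z: left subtree has 5 nodes {M, Y, K, Q, D}, right has 1 {C}.
      Root Y: left subtree has 1 node {M}, right has 3 {K, Q, D}.
        Root D: left subtree has 2 nodes {K, Q}, right has 0 { }.
          Root K: left subtree has 0 nodes { }, right has 1 {Q}.

M, Q, K, D, Y, C, Z, X, J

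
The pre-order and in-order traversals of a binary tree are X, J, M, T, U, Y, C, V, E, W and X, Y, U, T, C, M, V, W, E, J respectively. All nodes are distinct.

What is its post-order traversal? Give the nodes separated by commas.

The first element of pre-order is the root; it splits in-order into left and right subtrees.
Root X: left subtree has 0 nodes { }, right has 9 {Y, U, T, C, M, V, W, E, J}.
  Root J: left subtree has 8 nodes {Y, U, T, C, M, V, W, E}, right has 0 { }.
    Root M: left subtree has 4 nodes {Y, U, T, C}, right has 3 {V, W, E}.
      Root T: left subtree has 2 nodes {Y, U}, right has 1 {C}.
        Root U: left subtree has 1 node {Y}, right has 0 { }.
      Root V: left subtree has 0 nodes { }, right has 2 {W, E}.
        Root E: left subtree has 1 node {W}, right has 0 { }.

Y, U, C, T, W, E, V, M, J, X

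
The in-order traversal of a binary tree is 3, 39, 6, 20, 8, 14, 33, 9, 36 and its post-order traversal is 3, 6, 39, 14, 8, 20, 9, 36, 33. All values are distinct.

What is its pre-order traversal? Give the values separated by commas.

33, 20, 39, 3, 6, 8, 14, 36, 9

The last element of post-order is the root; it splits in-order into left and right subtrees.
Root 33: left subtree has 6 nodes {3, 39, 6, 20, 8, 14}, right has 2 {9, 36}.
  Root 20: left subtree has 3 nodes {3, 39, 6}, right has 2 {8, 14}.
    Root 39: left subtree has 1 node {3}, right has 1 {6}.
    Root 8: left subtree has 0 nodes { }, right has 1 {14}.
  Root 36: left subtree has 1 node {9}, right has 0 { }.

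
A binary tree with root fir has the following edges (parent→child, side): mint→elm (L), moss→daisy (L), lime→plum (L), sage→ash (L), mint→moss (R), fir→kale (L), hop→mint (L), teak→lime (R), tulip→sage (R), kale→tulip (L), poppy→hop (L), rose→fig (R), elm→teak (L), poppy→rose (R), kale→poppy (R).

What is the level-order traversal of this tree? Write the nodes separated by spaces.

fir kale tulip poppy sage hop rose ash mint fig elm moss teak daisy lime plum

Level-order visits nodes level by level from the root, left to right within each level.
Level 0: fir
Level 1: kale
Level 2: tulip, poppy
Level 3: sage, hop, rose
Level 4: ash, mint, fig
Level 5: elm, moss
Level 6: teak, daisy
Level 7: lime
Level 8: plum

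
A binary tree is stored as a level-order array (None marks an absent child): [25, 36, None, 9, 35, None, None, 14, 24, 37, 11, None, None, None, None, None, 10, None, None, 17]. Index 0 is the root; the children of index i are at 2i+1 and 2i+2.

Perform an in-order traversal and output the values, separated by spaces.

14 10 9 24 36 17 37 35 11 25

In-order visits the left subtree, then the node, then the right subtree.
At 25: go left to 36.
  At 36: go left to 9.
    At 9: go left to 14.
      At 14: no left child.
      Visit 14.
      At 14: go right to 10.
        10 is a leaf — visit 10.
    Visit 9.
    At 9: go right to 24.
      24 is a leaf — visit 24.
  Visit 36.
  At 36: go right to 35.
    At 35: go left to 37.
      At 37: go left to 17.
        17 is a leaf — visit 17.
      Visit 37.
      At 37: no right child.
    Visit 35.
    At 35: go right to 11.
      11 is a leaf — visit 11.
Visit 25.
At 25: no right child.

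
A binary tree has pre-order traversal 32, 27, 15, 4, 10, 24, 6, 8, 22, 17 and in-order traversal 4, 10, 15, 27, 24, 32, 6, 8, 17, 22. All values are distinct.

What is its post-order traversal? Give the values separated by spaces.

10 4 15 24 27 17 22 8 6 32

The first element of pre-order is the root; it splits in-order into left and right subtrees.
Root 32: left subtree has 5 nodes {4, 10, 15, 27, 24}, right has 4 {6, 8, 17, 22}.
  Root 27: left subtree has 3 nodes {4, 10, 15}, right has 1 {24}.
    Root 15: left subtree has 2 nodes {4, 10}, right has 0 { }.
      Root 4: left subtree has 0 nodes { }, right has 1 {10}.
  Root 6: left subtree has 0 nodes { }, right has 3 {8, 17, 22}.
    Root 8: left subtree has 0 nodes { }, right has 2 {17, 22}.
      Root 22: left subtree has 1 node {17}, right has 0 { }.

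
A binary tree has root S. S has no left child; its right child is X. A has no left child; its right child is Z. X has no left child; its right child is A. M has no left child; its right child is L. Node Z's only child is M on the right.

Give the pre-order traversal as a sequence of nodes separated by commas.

S, X, A, Z, M, L

Pre-order visits the node, then its left subtree, then its right subtree.
Visit S.
At S: no left child.
At S: go right to X.
  Visit X.
  At X: no left child.
  At X: go right to A.
    Visit A.
    At A: no left child.
    At A: go right to Z.
      Visit Z.
      At Z: no left child.
      At Z: go right to M.
        Visit M.
        At M: no left child.
        At M: go right to L.
          L is a leaf — visit L.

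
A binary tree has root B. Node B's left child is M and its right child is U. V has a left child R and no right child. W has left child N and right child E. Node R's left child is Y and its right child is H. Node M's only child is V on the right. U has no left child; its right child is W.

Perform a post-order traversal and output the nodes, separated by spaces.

Y H R V M N E W U B

Post-order visits the left subtree, then the right subtree, then the node.
At B: go left to M.
  At M: no left child.
  At M: go right to V.
    At V: go left to R.
      At R: go left to Y.
        Y is a leaf — visit Y.
      At R: go right to H.
        H is a leaf — visit H.
      Visit R.
    At V: no right child.
    Visit V.
  Visit M.
At B: go right to U.
  At U: no left child.
  At U: go right to W.
    At W: go left to N.
      N is a leaf — visit N.
    At W: go right to E.
      E is a leaf — visit E.
    Visit W.
  Visit U.
Visit B.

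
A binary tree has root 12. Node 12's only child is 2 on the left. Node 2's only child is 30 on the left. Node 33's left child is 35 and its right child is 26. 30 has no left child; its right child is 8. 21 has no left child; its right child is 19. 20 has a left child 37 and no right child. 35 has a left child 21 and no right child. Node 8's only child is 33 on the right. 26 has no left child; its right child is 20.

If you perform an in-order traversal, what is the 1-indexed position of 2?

10

In-order visits the left subtree, then the node, then the right subtree.
At 12: go left to 2.
  At 2: go left to 30.
    At 30: no left child.
    Visit 30.
    At 30: go right to 8.
      At 8: no left child.
      Visit 8.
      At 8: go right to 33.
        At 33: go left to 35.
          At 35: go left to 21.
            At 21: no left child.
            Visit 21.
            At 21: go right to 19.
              19 is a leaf — visit 19.
          Visit 35.
          At 35: no right child.
        Visit 33.
        At 33: go right to 26.
          At 26: no left child.
          Visit 26.
          At 26: go right to 20.
            At 20: go left to 37.
              37 is a leaf — visit 37.
            Visit 20.
            At 20: no right child.
  Visit 2.
  At 2: no right child.
Visit 12.
At 12: no right child.
Full in-order sequence: 30, 8, 21, 19, 35, 33, 26, 37, 20, 2, 12.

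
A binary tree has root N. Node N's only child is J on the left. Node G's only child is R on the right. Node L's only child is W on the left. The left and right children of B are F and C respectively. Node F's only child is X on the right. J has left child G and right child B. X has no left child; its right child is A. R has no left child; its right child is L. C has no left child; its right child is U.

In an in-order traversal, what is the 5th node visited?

In-order visits the left subtree, then the node, then the right subtree.
At N: go left to J.
  At J: go left to G.
    At G: no left child.
    Visit G.
    At G: go right to R.
      At R: no left child.
      Visit R.
      At R: go right to L.
        At L: go left to W.
          W is a leaf — visit W.
        Visit L.
        At L: no right child.
  Visit J.
  At J: go right to B.
    At B: go left to F.
      At F: no left child.
      Visit F.
      At F: go right to X.
        At X: no left child.
        Visit X.
        At X: go right to A.
          A is a leaf — visit A.
    Visit B.
    At B: go right to C.
      At C: no left child.
      Visit C.
      At C: go right to U.
        U is a leaf — visit U.
Visit N.
At N: no right child.
Full in-order sequence: G, R, W, L, J, F, X, A, B, C, U, N.

J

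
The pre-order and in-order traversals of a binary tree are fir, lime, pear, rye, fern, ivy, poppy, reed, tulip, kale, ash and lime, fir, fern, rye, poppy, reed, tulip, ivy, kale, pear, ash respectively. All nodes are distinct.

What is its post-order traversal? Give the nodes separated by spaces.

lime fern tulip reed poppy kale ivy rye ash pear fir

The first element of pre-order is the root; it splits in-order into left and right subtrees.
Root fir: left subtree has 1 node {lime}, right has 9 {fern, rye, poppy, reed, tulip, ivy, kale, pear, ash}.
  Root pear: left subtree has 7 nodes {fern, rye, poppy, reed, tulip, ivy, kale}, right has 1 {ash}.
    Root rye: left subtree has 1 node {fern}, right has 5 {poppy, reed, tulip, ivy, kale}.
      Root ivy: left subtree has 3 nodes {poppy, reed, tulip}, right has 1 {kale}.
        Root poppy: left subtree has 0 nodes { }, right has 2 {reed, tulip}.
          Root reed: left subtree has 0 nodes { }, right has 1 {tulip}.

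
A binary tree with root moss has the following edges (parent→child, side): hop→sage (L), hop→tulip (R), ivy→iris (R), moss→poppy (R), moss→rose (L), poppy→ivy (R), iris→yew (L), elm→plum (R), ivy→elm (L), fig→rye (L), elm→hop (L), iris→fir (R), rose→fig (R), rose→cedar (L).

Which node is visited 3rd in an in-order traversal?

rye

In-order visits the left subtree, then the node, then the right subtree.
At moss: go left to rose.
  At rose: go left to cedar.
    cedar is a leaf — visit cedar.
  Visit rose.
  At rose: go right to fig.
    At fig: go left to rye.
      rye is a leaf — visit rye.
    Visit fig.
    At fig: no right child.
Visit moss.
At moss: go right to poppy.
  At poppy: no left child.
  Visit poppy.
  At poppy: go right to ivy.
    At ivy: go left to elm.
      At elm: go left to hop.
        At hop: go left to sage.
          sage is a leaf — visit sage.
        Visit hop.
        At hop: go right to tulip.
          tulip is a leaf — visit tulip.
      Visit elm.
      At elm: go right to plum.
        plum is a leaf — visit plum.
    Visit ivy.
    At ivy: go right to iris.
      At iris: go left to yew.
        yew is a leaf — visit yew.
      Visit iris.
      At iris: go right to fir.
        fir is a leaf — visit fir.
Full in-order sequence: cedar, rose, rye, fig, moss, poppy, sage, hop, tulip, elm, plum, ivy, yew, iris, fir.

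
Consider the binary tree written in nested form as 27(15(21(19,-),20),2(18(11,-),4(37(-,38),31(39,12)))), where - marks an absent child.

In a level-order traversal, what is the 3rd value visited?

Level-order visits nodes level by level from the root, left to right within each level.
Level 0: 27
Level 1: 15, 2
Level 2: 21, 20, 18, 4
Level 3: 19, 11, 37, 31
Level 4: 38, 39, 12
Full level-order sequence: 27, 15, 2, 21, 20, 18, 4, 19, 11, 37, 31, 38, 39, 12.

2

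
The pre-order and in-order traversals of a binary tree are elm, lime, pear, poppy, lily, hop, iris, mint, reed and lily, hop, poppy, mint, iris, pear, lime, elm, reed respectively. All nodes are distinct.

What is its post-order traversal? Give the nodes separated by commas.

hop, lily, mint, iris, poppy, pear, lime, reed, elm

The first element of pre-order is the root; it splits in-order into left and right subtrees.
Root elm: left subtree has 7 nodes {lily, hop, poppy, mint, iris, pear, lime}, right has 1 {reed}.
  Root lime: left subtree has 6 nodes {lily, hop, poppy, mint, iris, pear}, right has 0 { }.
    Root pear: left subtree has 5 nodes {lily, hop, poppy, mint, iris}, right has 0 { }.
      Root poppy: left subtree has 2 nodes {lily, hop}, right has 2 {mint, iris}.
        Root lily: left subtree has 0 nodes { }, right has 1 {hop}.
        Root iris: left subtree has 1 node {mint}, right has 0 { }.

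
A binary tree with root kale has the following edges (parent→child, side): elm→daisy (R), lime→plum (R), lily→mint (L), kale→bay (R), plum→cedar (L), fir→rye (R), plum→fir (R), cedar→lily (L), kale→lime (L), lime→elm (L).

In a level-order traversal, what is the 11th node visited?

mint

Level-order visits nodes level by level from the root, left to right within each level.
Level 0: kale
Level 1: lime, bay
Level 2: elm, plum
Level 3: daisy, cedar, fir
Level 4: lily, rye
Level 5: mint
Full level-order sequence: kale, lime, bay, elm, plum, daisy, cedar, fir, lily, rye, mint.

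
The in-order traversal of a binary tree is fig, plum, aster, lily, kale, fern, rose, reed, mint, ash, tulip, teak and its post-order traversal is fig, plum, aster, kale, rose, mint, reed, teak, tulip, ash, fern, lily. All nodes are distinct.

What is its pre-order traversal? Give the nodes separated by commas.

lily, aster, plum, fig, fern, kale, ash, reed, rose, mint, tulip, teak

The last element of post-order is the root; it splits in-order into left and right subtrees.
Root lily: left subtree has 3 nodes {fig, plum, aster}, right has 8 {kale, fern, rose, reed, mint, ash, tulip, teak}.
  Root aster: left subtree has 2 nodes {fig, plum}, right has 0 { }.
    Root plum: left subtree has 1 node {fig}, right has 0 { }.
  Root fern: left subtree has 1 node {kale}, right has 6 {rose, reed, mint, ash, tulip, teak}.
    Root ash: left subtree has 3 nodes {rose, reed, mint}, right has 2 {tulip, teak}.
      Root reed: left subtree has 1 node {rose}, right has 1 {mint}.
      Root tulip: left subtree has 0 nodes { }, right has 1 {teak}.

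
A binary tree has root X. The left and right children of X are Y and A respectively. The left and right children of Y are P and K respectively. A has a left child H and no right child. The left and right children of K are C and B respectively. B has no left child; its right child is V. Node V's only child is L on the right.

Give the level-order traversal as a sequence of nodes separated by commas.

X, Y, A, P, K, H, C, B, V, L

Level-order visits nodes level by level from the root, left to right within each level.
Level 0: X
Level 1: Y, A
Level 2: P, K, H
Level 3: C, B
Level 4: V
Level 5: L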